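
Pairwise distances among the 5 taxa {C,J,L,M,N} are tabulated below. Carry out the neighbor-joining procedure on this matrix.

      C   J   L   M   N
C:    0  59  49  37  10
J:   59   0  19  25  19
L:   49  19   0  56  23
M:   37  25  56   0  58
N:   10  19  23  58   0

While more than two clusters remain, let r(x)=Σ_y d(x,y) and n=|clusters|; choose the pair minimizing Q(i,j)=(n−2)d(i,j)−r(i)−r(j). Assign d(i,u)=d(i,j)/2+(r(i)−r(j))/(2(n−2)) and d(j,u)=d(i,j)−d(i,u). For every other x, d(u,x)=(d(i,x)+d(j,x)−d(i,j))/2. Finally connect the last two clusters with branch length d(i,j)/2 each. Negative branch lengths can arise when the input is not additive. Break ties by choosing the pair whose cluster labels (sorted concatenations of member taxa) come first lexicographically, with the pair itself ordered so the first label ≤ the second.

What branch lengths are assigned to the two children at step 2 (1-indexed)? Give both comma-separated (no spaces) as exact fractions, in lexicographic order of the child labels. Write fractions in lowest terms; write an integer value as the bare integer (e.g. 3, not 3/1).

step 1: merge (C,N) at d=10, Q=-235; branch lengths C→25/2, N→-5/2; new cluster CN
  updated: d(CN,J)=34, d(CN,L)=31, d(CN,M)=85/2
step 2: merge (CN,L) at d=31, Q=-303/2; branch lengths CN→127/8, L→121/8; new cluster CLN
  updated: d(CLN,J)=11, d(CLN,M)=135/4
step 3: merge (CLN,J) at d=11, Q=-279/4; branch lengths CLN→79/8, J→9/8; new cluster CJLN
  updated: d(CJLN,M)=191/8
step 4: merge (CJLN,M) at d=191/8; branch lengths CJLN→191/16, M→191/16; new cluster CJLMN
final tree: ((((C:25/2,N:-5/2):127/8,L:121/8):79/8,J:9/8):191/16,M:191/16)
total length: 607/8

127/8,121/8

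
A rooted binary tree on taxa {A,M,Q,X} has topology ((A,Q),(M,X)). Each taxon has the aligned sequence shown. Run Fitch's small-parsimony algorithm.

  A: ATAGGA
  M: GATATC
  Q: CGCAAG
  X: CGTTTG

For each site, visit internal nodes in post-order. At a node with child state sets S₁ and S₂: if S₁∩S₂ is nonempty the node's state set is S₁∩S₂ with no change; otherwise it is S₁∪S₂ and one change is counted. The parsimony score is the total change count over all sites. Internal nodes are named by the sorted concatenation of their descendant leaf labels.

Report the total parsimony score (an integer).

AQ@0: {A} ∪ {C} = {A,C} (union, +1)
MX@0: {G} ∪ {C} = {C,G} (union, +1)
AMQX@0: {A,C} ∩ {C,G} = {C} (intersection, +0)
AQ@1: {T} ∪ {G} = {G,T} (union, +1)
MX@1: {A} ∪ {G} = {A,G} (union, +1)
AMQX@1: {G,T} ∩ {A,G} = {G} (intersection, +0)
AQ@2: {A} ∪ {C} = {A,C} (union, +1)
MX@2: {T} ∩ {T} = {T} (intersection, +0)
AMQX@2: {A,C} ∪ {T} = {A,C,T} (union, +1)
AQ@3: {G} ∪ {A} = {A,G} (union, +1)
MX@3: {A} ∪ {T} = {A,T} (union, +1)
AMQX@3: {A,G} ∩ {A,T} = {A} (intersection, +0)
AQ@4: {G} ∪ {A} = {A,G} (union, +1)
MX@4: {T} ∩ {T} = {T} (intersection, +0)
AMQX@4: {A,G} ∪ {T} = {A,G,T} (union, +1)
AQ@5: {A} ∪ {G} = {A,G} (union, +1)
MX@5: {C} ∪ {G} = {C,G} (union, +1)
AMQX@5: {A,G} ∩ {C,G} = {G} (intersection, +0)
per-site changes: [2, 2, 2, 2, 2, 2]; total = 12

12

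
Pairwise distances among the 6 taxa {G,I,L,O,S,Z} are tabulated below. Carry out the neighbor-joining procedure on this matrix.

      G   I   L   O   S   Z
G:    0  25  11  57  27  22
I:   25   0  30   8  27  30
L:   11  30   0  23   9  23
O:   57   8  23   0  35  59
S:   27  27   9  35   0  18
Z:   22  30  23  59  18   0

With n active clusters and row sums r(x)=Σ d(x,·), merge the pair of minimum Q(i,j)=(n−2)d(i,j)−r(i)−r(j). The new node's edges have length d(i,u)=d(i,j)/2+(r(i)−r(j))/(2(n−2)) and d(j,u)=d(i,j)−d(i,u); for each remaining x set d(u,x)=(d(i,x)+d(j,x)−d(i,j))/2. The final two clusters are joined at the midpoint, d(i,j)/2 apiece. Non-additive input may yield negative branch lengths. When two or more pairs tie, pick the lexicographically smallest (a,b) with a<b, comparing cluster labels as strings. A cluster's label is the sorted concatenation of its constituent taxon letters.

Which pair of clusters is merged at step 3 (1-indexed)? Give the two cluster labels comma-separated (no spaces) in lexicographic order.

step 1: merge (I,O) at d=8, Q=-270; branch lengths I→-15/4, O→47/4; new cluster IO
  updated: d(G,IO)=37, d(IO,L)=45/2, d(IO,S)=27, d(IO,Z)=81/2
step 2: merge (G,Z) at d=22, Q=-269/2; branch lengths G→119/12, Z→145/12; new cluster GZ
  updated: d(GZ,IO)=111/4, d(GZ,L)=6, d(GZ,S)=23/2
step 3: merge (GZ,L) at d=6, Q=-283/4; branch lengths GZ→79/16, L→17/16; new cluster GLZ
  updated: d(GLZ,IO)=177/8, d(GLZ,S)=29/4
step 4: merge (GLZ,IO) at d=177/8, Q=-451/8; branch lengths GLZ→19/16, IO→335/16; new cluster GILOZ
  updated: d(GILOZ,S)=97/16
step 5: merge (GILOZ,S) at d=97/16; branch lengths GILOZ→97/32, S→97/32; new cluster GILOSZ
final tree: ((((G:119/12,Z:145/12):79/16,L:17/16):19/16,(I:-15/4,O:47/4):335/16):97/32,S:97/32)
total length: 1027/16

GZ,L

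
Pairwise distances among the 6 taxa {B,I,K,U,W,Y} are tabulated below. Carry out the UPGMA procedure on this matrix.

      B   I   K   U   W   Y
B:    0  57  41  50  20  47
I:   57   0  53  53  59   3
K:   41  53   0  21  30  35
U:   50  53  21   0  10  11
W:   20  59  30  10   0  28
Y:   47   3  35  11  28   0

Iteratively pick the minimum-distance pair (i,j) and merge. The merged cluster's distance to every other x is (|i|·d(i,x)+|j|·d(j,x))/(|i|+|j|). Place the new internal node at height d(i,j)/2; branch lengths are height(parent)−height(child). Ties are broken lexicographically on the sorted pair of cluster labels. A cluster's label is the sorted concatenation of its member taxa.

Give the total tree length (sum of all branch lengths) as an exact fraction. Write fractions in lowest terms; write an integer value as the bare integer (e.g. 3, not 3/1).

step 1: merge (I,Y) at d=3; branch lengths I→3/2, Y→3/2; new cluster IY
  updated: d(B,IY)=52, d(IY,K)=44, d(IY,U)=32, d(IY,W)=87/2
step 2: merge (U,W) at d=10; branch lengths U→5, W→5; new cluster UW
  updated: d(B,UW)=35, d(IY,UW)=151/4, d(K,UW)=51/2
step 3: merge (K,UW) at d=51/2; branch lengths K→51/4, UW→31/4; new cluster KUW
  updated: d(B,KUW)=37, d(IY,KUW)=239/6
step 4: merge (B,KUW) at d=37; branch lengths B→37/2, KUW→23/4; new cluster BKUW
  updated: d(BKUW,IY)=343/8
step 5: merge (BKUW,IY) at d=343/8; branch lengths BKUW→47/16, IY→319/16; new cluster BIKUWY
final tree: ((B:37/2,(K:51/4,(U:5,W:5):31/4):23/4):47/16,(I:3/2,Y:3/2):319/16)
total length: 645/8

645/8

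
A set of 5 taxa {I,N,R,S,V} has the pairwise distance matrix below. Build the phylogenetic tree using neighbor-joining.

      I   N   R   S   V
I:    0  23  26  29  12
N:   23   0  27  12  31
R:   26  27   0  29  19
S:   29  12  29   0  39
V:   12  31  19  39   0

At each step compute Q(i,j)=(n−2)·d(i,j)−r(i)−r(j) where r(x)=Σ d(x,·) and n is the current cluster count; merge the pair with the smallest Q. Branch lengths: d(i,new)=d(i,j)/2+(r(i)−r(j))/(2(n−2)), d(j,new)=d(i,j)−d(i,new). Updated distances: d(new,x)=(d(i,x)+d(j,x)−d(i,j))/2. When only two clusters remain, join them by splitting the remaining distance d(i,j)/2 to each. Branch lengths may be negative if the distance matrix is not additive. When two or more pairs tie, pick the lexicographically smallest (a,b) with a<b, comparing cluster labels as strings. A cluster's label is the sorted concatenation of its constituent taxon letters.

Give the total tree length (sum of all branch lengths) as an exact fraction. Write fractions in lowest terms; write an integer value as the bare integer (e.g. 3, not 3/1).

1. join N+S (d=12, Q=-166) ⇒ NS; edges |N|=10/3, |S|=26/3
  updated: d(I,NS)=20, d(NS,R)=22, d(NS,V)=29
2. join I+V (d=12, Q=-94) ⇒ IV; edges |I|=11/2, |V|=13/2
  updated: d(IV,NS)=37/2, d(IV,R)=33/2
3. join IV+NS (d=37/2, Q=-57) ⇒ INSV; edges |IV|=13/2, |NS|=12
  updated: d(INSV,R)=10
4. join INSV+R (d=10) ⇒ INRSV; edges |INSV|=5, |R|=5
final tree: (((I:11/2,V:13/2):13/2,(N:10/3,S:26/3):12):5,R:5)
total length: 105/2

105/2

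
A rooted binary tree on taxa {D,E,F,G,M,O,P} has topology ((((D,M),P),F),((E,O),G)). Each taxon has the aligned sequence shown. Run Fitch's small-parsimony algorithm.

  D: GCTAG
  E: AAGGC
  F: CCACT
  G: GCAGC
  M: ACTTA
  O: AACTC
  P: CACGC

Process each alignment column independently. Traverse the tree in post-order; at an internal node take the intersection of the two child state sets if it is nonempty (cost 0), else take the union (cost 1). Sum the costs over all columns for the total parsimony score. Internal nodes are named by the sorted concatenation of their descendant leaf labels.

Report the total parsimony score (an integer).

site 0, node DM: D={G} ∪ M={A} → {A,G} (+1)
site 0, node DMP: DM={A,G} ∪ P={C} → {A,C,G} (+1)
site 0, node DFMP: DMP={A,C,G} ∩ F={C} → {C} (+0)
site 0, node EO: E={A} ∩ O={A} → {A} (+0)
site 0, node EGO: EO={A} ∪ G={G} → {A,G} (+1)
site 0, node DEFGMOP: DFMP={C} ∪ EGO={A,G} → {A,C,G} (+1)
site 1, node DM: D={C} ∩ M={C} → {C} (+0)
site 1, node DMP: DM={C} ∪ P={A} → {A,C} (+1)
site 1, node DFMP: DMP={A,C} ∩ F={C} → {C} (+0)
site 1, node EO: E={A} ∩ O={A} → {A} (+0)
site 1, node EGO: EO={A} ∪ G={C} → {A,C} (+1)
site 1, node DEFGMOP: DFMP={C} ∩ EGO={A,C} → {C} (+0)
site 2, node DM: D={T} ∩ M={T} → {T} (+0)
site 2, node DMP: DM={T} ∪ P={C} → {C,T} (+1)
site 2, node DFMP: DMP={C,T} ∪ F={A} → {A,C,T} (+1)
site 2, node EO: E={G} ∪ O={C} → {C,G} (+1)
site 2, node EGO: EO={C,G} ∪ G={A} → {A,C,G} (+1)
site 2, node DEFGMOP: DFMP={A,C,T} ∩ EGO={A,C,G} → {A,C} (+0)
site 3, node DM: D={A} ∪ M={T} → {A,T} (+1)
site 3, node DMP: DM={A,T} ∪ P={G} → {A,G,T} (+1)
site 3, node DFMP: DMP={A,G,T} ∪ F={C} → {A,C,G,T} (+1)
site 3, node EO: E={G} ∪ O={T} → {G,T} (+1)
site 3, node EGO: EO={G,T} ∩ G={G} → {G} (+0)
site 3, node DEFGMOP: DFMP={A,C,G,T} ∩ EGO={G} → {G} (+0)
site 4, node DM: D={G} ∪ M={A} → {A,G} (+1)
site 4, node DMP: DM={A,G} ∪ P={C} → {A,C,G} (+1)
site 4, node DFMP: DMP={A,C,G} ∪ F={T} → {A,C,G,T} (+1)
site 4, node EO: E={C} ∩ O={C} → {C} (+0)
site 4, node EGO: EO={C} ∩ G={C} → {C} (+0)
site 4, node DEFGMOP: DFMP={A,C,G,T} ∩ EGO={C} → {C} (+0)
per-site changes: [4, 2, 4, 4, 3]; total = 17

17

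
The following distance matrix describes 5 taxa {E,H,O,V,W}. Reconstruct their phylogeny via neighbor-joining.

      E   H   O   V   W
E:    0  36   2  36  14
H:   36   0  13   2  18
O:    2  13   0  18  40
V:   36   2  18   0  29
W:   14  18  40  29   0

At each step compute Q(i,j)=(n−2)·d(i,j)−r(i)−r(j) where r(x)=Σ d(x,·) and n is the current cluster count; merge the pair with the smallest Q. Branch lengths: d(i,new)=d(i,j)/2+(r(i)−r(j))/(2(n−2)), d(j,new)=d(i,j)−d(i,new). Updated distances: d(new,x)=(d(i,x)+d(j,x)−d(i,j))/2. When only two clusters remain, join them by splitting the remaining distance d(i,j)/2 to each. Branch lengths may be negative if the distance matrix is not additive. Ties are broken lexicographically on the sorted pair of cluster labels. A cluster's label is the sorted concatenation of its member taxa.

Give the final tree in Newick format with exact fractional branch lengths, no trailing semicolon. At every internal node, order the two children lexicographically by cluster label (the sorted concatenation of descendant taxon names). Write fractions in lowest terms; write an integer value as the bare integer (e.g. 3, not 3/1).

((((E:7/2,O:-3/2):109/8,W:99/8):81/8,H:-19/8):35/16,V:35/16)

1. join E+O (d=2, Q=-155) ⇒ EO; edges |E|=7/2, |O|=-3/2
  updated: d(EO,H)=47/2, d(EO,V)=26, d(EO,W)=26
2. join EO+W (d=26, Q=-193/2) ⇒ EOW; edges |EO|=109/8, |W|=99/8
  updated: d(EOW,H)=31/4, d(EOW,V)=29/2
3. join EOW+H (d=31/4, Q=-97/4) ⇒ EHOW; edges |EOW|=81/8, |H|=-19/8
  updated: d(EHOW,V)=35/8
4. join EHOW+V (d=35/8) ⇒ EHOVW; edges |EHOW|=35/16, |V|=35/16
final tree: ((((E:7/2,O:-3/2):109/8,W:99/8):81/8,H:-19/8):35/16,V:35/16)
total length: 321/8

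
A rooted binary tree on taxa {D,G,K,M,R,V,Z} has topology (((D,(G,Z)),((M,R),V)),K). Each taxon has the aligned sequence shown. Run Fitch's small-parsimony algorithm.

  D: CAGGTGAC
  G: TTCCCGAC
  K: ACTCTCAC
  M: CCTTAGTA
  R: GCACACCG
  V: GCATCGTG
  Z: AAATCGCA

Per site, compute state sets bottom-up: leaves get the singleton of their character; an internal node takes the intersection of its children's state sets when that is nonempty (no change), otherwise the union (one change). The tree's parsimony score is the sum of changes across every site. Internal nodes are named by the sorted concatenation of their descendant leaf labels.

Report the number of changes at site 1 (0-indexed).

GZ@0: {T} ∪ {A} = {A,T} (union, +1)
DGZ@0: {C} ∪ {A,T} = {A,C,T} (union, +1)
MR@0: {C} ∪ {G} = {C,G} (union, +1)
MRV@0: {C,G} ∩ {G} = {G} (intersection, +0)
DGMRVZ@0: {A,C,T} ∪ {G} = {A,C,G,T} (union, +1)
DGKMRVZ@0: {A,C,G,T} ∩ {A} = {A} (intersection, +0)
GZ@1: {T} ∪ {A} = {A,T} (union, +1)
DGZ@1: {A} ∩ {A,T} = {A} (intersection, +0)
MR@1: {C} ∩ {C} = {C} (intersection, +0)
MRV@1: {C} ∩ {C} = {C} (intersection, +0)
DGMRVZ@1: {A} ∪ {C} = {A,C} (union, +1)
DGKMRVZ@1: {A,C} ∩ {C} = {C} (intersection, +0)
GZ@2: {C} ∪ {A} = {A,C} (union, +1)
DGZ@2: {G} ∪ {A,C} = {A,C,G} (union, +1)
MR@2: {T} ∪ {A} = {A,T} (union, +1)
MRV@2: {A,T} ∩ {A} = {A} (intersection, +0)
DGMRVZ@2: {A,C,G} ∩ {A} = {A} (intersection, +0)
DGKMRVZ@2: {A} ∪ {T} = {A,T} (union, +1)
GZ@3: {C} ∪ {T} = {C,T} (union, +1)
DGZ@3: {G} ∪ {C,T} = {C,G,T} (union, +1)
MR@3: {T} ∪ {C} = {C,T} (union, +1)
MRV@3: {C,T} ∩ {T} = {T} (intersection, +0)
DGMRVZ@3: {C,G,T} ∩ {T} = {T} (intersection, +0)
DGKMRVZ@3: {T} ∪ {C} = {C,T} (union, +1)
GZ@4: {C} ∩ {C} = {C} (intersection, +0)
DGZ@4: {T} ∪ {C} = {C,T} (union, +1)
MR@4: {A} ∩ {A} = {A} (intersection, +0)
MRV@4: {A} ∪ {C} = {A,C} (union, +1)
DGMRVZ@4: {C,T} ∩ {A,C} = {C} (intersection, +0)
DGKMRVZ@4: {C} ∪ {T} = {C,T} (union, +1)
GZ@5: {G} ∩ {G} = {G} (intersection, +0)
DGZ@5: {G} ∩ {G} = {G} (intersection, +0)
MR@5: {G} ∪ {C} = {C,G} (union, +1)
MRV@5: {C,G} ∩ {G} = {G} (intersection, +0)
DGMRVZ@5: {G} ∩ {G} = {G} (intersection, +0)
DGKMRVZ@5: {G} ∪ {C} = {C,G} (union, +1)
GZ@6: {A} ∪ {C} = {A,C} (union, +1)
DGZ@6: {A} ∩ {A,C} = {A} (intersection, +0)
MR@6: {T} ∪ {C} = {C,T} (union, +1)
MRV@6: {C,T} ∩ {T} = {T} (intersection, +0)
DGMRVZ@6: {A} ∪ {T} = {A,T} (union, +1)
DGKMRVZ@6: {A,T} ∩ {A} = {A} (intersection, +0)
GZ@7: {C} ∪ {A} = {A,C} (union, +1)
DGZ@7: {C} ∩ {A,C} = {C} (intersection, +0)
MR@7: {A} ∪ {G} = {A,G} (union, +1)
MRV@7: {A,G} ∩ {G} = {G} (intersection, +0)
DGMRVZ@7: {C} ∪ {G} = {C,G} (union, +1)
DGKMRVZ@7: {C,G} ∩ {C} = {C} (intersection, +0)
per-site changes: [4, 2, 4, 4, 3, 2, 3, 3]; total = 25

2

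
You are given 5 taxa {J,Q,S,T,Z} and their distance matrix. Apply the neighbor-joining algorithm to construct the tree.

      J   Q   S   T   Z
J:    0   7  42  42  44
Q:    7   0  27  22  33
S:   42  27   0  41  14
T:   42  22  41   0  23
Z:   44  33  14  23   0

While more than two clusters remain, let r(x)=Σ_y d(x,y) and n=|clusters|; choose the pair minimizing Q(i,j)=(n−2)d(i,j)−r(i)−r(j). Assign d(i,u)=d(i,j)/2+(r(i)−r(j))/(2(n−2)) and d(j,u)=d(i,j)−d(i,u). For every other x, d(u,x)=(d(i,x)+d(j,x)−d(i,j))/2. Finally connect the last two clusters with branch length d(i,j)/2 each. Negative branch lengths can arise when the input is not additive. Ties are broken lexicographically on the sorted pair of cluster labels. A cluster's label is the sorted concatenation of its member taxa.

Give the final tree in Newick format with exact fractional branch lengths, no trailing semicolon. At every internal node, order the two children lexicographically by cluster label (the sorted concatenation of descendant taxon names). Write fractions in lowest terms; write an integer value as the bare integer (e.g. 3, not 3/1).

((((J:67/6,Q:-25/6):59/4,T:55/4):45/4,S:21/2):7/4,Z:7/4)

iteration 1: select J,Q (d=7, Q=-203); attach at lengths (67/6, -25/6); label the merged cluster JQ
  updated: d(JQ,S)=31, d(JQ,T)=57/2, d(JQ,Z)=35
iteration 2: select JQ,T (d=57/2, Q=-130); attach at lengths (59/4, 55/4); label the merged cluster JQT
  updated: d(JQT,S)=87/4, d(JQT,Z)=59/4
iteration 3: select JQT,S (d=87/4, Q=-101/2); attach at lengths (45/4, 21/2); label the merged cluster JQST
  updated: d(JQST,Z)=7/2
iteration 4: select JQST,Z (d=7/2); attach at lengths (7/4, 7/4); label the merged cluster JQSTZ
final tree: ((((J:67/6,Q:-25/6):59/4,T:55/4):45/4,S:21/2):7/4,Z:7/4)
total length: 243/4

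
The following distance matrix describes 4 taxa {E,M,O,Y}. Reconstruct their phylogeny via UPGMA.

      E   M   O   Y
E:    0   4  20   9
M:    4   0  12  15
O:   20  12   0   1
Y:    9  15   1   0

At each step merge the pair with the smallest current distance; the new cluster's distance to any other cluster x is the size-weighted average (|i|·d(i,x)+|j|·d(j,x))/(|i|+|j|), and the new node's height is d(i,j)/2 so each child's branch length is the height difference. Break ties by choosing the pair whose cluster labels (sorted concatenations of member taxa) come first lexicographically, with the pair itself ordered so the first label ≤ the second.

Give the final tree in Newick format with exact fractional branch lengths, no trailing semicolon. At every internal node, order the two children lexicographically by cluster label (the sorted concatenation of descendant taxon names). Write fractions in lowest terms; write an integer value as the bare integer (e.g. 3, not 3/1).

step 1: merge (O,Y) at d=1; branch lengths O→1/2, Y→1/2; new cluster OY
  updated: d(E,OY)=29/2, d(M,OY)=27/2
step 2: merge (E,M) at d=4; branch lengths E→2, M→2; new cluster EM
  updated: d(EM,OY)=14
step 3: merge (EM,OY) at d=14; branch lengths EM→5, OY→13/2; new cluster EMOY
final tree: ((E:2,M:2):5,(O:1/2,Y:1/2):13/2)
total length: 33/2

((E:2,M:2):5,(O:1/2,Y:1/2):13/2)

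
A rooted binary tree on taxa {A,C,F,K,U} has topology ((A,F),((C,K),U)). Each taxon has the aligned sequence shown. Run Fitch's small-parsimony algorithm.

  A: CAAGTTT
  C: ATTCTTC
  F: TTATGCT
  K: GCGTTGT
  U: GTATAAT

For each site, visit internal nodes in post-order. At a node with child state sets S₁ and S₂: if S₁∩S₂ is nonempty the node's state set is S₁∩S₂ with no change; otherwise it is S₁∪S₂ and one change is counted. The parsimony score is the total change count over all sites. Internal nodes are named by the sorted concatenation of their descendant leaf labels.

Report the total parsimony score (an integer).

[col 0] AF: children A:{C}, F:{T} ∪→ {C,T}; cost 1
[col 0] CK: children C:{A}, K:{G} ∪→ {A,G}; cost 1
[col 0] CKU: children CK:{A,G}, U:{G} ∩→ {G}; cost 0
[col 0] ACFKU: children AF:{C,T}, CKU:{G} ∪→ {C,G,T}; cost 1
[col 1] AF: children A:{A}, F:{T} ∪→ {A,T}; cost 1
[col 1] CK: children C:{T}, K:{C} ∪→ {C,T}; cost 1
[col 1] CKU: children CK:{C,T}, U:{T} ∩→ {T}; cost 0
[col 1] ACFKU: children AF:{A,T}, CKU:{T} ∩→ {T}; cost 0
[col 2] AF: children A:{A}, F:{A} ∩→ {A}; cost 0
[col 2] CK: children C:{T}, K:{G} ∪→ {G,T}; cost 1
[col 2] CKU: children CK:{G,T}, U:{A} ∪→ {A,G,T}; cost 1
[col 2] ACFKU: children AF:{A}, CKU:{A,G,T} ∩→ {A}; cost 0
[col 3] AF: children A:{G}, F:{T} ∪→ {G,T}; cost 1
[col 3] CK: children C:{C}, K:{T} ∪→ {C,T}; cost 1
[col 3] CKU: children CK:{C,T}, U:{T} ∩→ {T}; cost 0
[col 3] ACFKU: children AF:{G,T}, CKU:{T} ∩→ {T}; cost 0
[col 4] AF: children A:{T}, F:{G} ∪→ {G,T}; cost 1
[col 4] CK: children C:{T}, K:{T} ∩→ {T}; cost 0
[col 4] CKU: children CK:{T}, U:{A} ∪→ {A,T}; cost 1
[col 4] ACFKU: children AF:{G,T}, CKU:{A,T} ∩→ {T}; cost 0
[col 5] AF: children A:{T}, F:{C} ∪→ {C,T}; cost 1
[col 5] CK: children C:{T}, K:{G} ∪→ {G,T}; cost 1
[col 5] CKU: children CK:{G,T}, U:{A} ∪→ {A,G,T}; cost 1
[col 5] ACFKU: children AF:{C,T}, CKU:{A,G,T} ∩→ {T}; cost 0
[col 6] AF: children A:{T}, F:{T} ∩→ {T}; cost 0
[col 6] CK: children C:{C}, K:{T} ∪→ {C,T}; cost 1
[col 6] CKU: children CK:{C,T}, U:{T} ∩→ {T}; cost 0
[col 6] ACFKU: children AF:{T}, CKU:{T} ∩→ {T}; cost 0
per-site changes: [3, 2, 2, 2, 2, 3, 1]; total = 15

15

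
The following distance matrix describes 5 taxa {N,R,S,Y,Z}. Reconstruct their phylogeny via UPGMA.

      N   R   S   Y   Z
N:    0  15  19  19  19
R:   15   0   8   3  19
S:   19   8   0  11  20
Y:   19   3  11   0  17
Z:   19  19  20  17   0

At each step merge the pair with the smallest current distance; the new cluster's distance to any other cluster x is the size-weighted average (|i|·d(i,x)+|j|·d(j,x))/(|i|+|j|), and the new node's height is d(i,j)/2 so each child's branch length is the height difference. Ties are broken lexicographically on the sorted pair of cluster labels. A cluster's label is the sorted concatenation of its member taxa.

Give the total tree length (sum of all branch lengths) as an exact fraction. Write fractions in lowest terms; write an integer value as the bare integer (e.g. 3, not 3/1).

1. join R+Y (d=3) ⇒ RY; edges |R|=3/2, |Y|=3/2
  updated: d(N,RY)=17, d(RY,S)=19/2, d(RY,Z)=18
2. join RY+S (d=19/2) ⇒ RSY; edges |RY|=13/4, |S|=19/4
  updated: d(N,RSY)=53/3, d(RSY,Z)=56/3
3. join N+RSY (d=53/3) ⇒ NRSY; edges |N|=53/6, |RSY|=49/12
  updated: d(NRSY,Z)=75/4
4. join NRSY+Z (d=75/4) ⇒ NRSYZ; edges |NRSY|=13/24, |Z|=75/8
final tree: ((N:53/6,((R:3/2,Y:3/2):13/4,S:19/4):49/12):13/24,Z:75/8)
total length: 203/6

203/6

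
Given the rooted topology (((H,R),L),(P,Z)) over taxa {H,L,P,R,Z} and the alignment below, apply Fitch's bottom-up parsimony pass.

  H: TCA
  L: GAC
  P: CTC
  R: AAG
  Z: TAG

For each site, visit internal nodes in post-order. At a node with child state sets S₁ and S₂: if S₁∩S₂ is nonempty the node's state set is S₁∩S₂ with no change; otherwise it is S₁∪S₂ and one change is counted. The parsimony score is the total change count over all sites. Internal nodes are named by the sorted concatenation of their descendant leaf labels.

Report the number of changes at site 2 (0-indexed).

[col 0] HR: children H:{T}, R:{A} ∪→ {A,T}; cost 1
[col 0] HLR: children HR:{A,T}, L:{G} ∪→ {A,G,T}; cost 1
[col 0] PZ: children P:{C}, Z:{T} ∪→ {C,T}; cost 1
[col 0] HLPRZ: children HLR:{A,G,T}, PZ:{C,T} ∩→ {T}; cost 0
[col 1] HR: children H:{C}, R:{A} ∪→ {A,C}; cost 1
[col 1] HLR: children HR:{A,C}, L:{A} ∩→ {A}; cost 0
[col 1] PZ: children P:{T}, Z:{A} ∪→ {A,T}; cost 1
[col 1] HLPRZ: children HLR:{A}, PZ:{A,T} ∩→ {A}; cost 0
[col 2] HR: children H:{A}, R:{G} ∪→ {A,G}; cost 1
[col 2] HLR: children HR:{A,G}, L:{C} ∪→ {A,C,G}; cost 1
[col 2] PZ: children P:{C}, Z:{G} ∪→ {C,G}; cost 1
[col 2] HLPRZ: children HLR:{A,C,G}, PZ:{C,G} ∩→ {C,G}; cost 0
per-site changes: [3, 2, 3]; total = 8

3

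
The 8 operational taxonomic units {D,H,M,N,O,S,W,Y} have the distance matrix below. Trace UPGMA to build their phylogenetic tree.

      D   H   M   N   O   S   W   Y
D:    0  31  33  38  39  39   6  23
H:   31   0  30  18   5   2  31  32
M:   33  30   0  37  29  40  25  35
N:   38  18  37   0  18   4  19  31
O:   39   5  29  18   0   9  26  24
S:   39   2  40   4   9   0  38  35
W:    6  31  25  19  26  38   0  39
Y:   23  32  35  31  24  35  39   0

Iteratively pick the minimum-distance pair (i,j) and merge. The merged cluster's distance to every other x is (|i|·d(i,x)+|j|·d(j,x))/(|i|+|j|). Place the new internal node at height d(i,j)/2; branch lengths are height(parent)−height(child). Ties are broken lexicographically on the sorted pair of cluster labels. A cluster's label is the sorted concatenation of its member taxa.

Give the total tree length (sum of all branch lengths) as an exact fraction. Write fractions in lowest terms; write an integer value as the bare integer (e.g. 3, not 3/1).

1. join H+S (d=2) ⇒ HS; edges |H|=1, |S|=1
  updated: d(D,HS)=35, d(HS,M)=35, d(HS,N)=11, d(HS,O)=7, d(HS,W)=69/2, d(HS,Y)=67/2
2. join D+W (d=6) ⇒ DW; edges |D|=3, |W|=3
  updated: d(DW,HS)=139/4, d(DW,M)=29, d(DW,N)=57/2, d(DW,O)=65/2, d(DW,Y)=31
3. join HS+O (d=7) ⇒ HOS; edges |HS|=5/2, |O|=7/2
  updated: d(DW,HOS)=34, d(HOS,M)=33, d(HOS,N)=40/3, d(HOS,Y)=91/3
4. join HOS+N (d=40/3) ⇒ HNOS; edges |HOS|=19/6, |N|=20/3
  updated: d(DW,HNOS)=261/8, d(HNOS,M)=34, d(HNOS,Y)=61/2
5. join DW+M (d=29) ⇒ DMW; edges |DW|=23/2, |M|=29/2
  updated: d(DMW,HNOS)=397/12, d(DMW,Y)=97/3
6. join HNOS+Y (d=61/2) ⇒ HNOSY; edges |HNOS|=103/12, |Y|=61/4
  updated: d(DMW,HNOSY)=494/15
7. join DMW+HNOSY (d=494/15) ⇒ DHMNOSWY; edges |DMW|=59/30, |HNOSY|=73/60
final tree: (((D:3,W:3):23/2,M:29/2):59/30,((((H:1,S:1):5/2,O:7/2):19/6,N:20/3):103/12,Y:61/4):73/60)
total length: 1537/20

1537/20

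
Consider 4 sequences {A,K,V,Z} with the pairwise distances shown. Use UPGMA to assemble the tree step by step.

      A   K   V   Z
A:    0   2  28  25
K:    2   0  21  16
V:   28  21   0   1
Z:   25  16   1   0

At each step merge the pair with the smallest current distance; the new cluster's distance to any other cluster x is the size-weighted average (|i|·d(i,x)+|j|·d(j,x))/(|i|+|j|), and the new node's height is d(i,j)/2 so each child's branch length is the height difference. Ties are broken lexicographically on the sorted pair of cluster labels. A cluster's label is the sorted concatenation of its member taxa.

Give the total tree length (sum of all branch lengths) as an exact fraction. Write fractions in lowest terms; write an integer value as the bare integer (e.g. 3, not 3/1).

24

1. join V+Z (d=1) ⇒ VZ; edges |V|=1/2, |Z|=1/2
  updated: d(A,VZ)=53/2, d(K,VZ)=37/2
2. join A+K (d=2) ⇒ AK; edges |A|=1, |K|=1
  updated: d(AK,VZ)=45/2
3. join AK+VZ (d=45/2) ⇒ AKVZ; edges |AK|=41/4, |VZ|=43/4
final tree: ((A:1,K:1):41/4,(V:1/2,Z:1/2):43/4)
total length: 24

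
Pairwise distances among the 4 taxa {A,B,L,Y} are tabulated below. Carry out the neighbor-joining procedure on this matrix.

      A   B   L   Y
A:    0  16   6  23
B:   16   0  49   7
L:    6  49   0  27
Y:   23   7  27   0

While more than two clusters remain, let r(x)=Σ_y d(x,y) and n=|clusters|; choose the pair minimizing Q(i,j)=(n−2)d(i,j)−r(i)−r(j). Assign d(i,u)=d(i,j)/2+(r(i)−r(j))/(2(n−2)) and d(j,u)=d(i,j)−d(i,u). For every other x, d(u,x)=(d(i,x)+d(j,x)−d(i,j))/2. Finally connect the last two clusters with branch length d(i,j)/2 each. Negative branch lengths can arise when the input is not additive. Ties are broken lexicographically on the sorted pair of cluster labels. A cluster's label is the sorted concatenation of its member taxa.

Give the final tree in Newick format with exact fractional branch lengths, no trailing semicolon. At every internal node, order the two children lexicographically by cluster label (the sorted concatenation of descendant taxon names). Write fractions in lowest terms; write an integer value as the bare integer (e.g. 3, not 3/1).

(((A:-25/4,L:49/4):89/4,B:29/4):-1/8,Y:-1/8)

step 1: merge (A,L) at d=6, Q=-115; branch lengths A→-25/4, L→49/4; new cluster AL
  updated: d(AL,B)=59/2, d(AL,Y)=22
step 2: merge (AL,B) at d=59/2, Q=-117/2; branch lengths AL→89/4, B→29/4; new cluster ABL
  updated: d(ABL,Y)=-1/4
step 3: merge (ABL,Y) at d=-1/4; branch lengths ABL→-1/8, Y→-1/8; new cluster ABLY
final tree: (((A:-25/4,L:49/4):89/4,B:29/4):-1/8,Y:-1/8)
total length: 141/4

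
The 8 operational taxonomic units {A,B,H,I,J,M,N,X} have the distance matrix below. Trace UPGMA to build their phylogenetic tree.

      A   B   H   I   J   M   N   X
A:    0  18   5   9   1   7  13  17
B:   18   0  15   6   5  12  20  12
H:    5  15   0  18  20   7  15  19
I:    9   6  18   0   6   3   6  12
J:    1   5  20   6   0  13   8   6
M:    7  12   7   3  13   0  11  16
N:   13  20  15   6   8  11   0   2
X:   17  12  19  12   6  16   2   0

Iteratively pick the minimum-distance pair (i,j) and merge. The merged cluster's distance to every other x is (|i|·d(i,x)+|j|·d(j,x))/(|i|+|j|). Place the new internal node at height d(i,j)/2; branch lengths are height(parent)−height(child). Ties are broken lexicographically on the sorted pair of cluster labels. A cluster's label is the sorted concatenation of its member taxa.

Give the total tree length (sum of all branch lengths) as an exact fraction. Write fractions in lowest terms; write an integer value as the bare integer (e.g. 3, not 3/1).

4577/140

iteration 1: select A,J (d=1); attach at lengths (1/2, 1/2); label the merged cluster AJ
  updated: d(AJ,B)=23/2, d(AJ,H)=25/2, d(AJ,I)=15/2, d(AJ,M)=10, d(AJ,N)=21/2, d(AJ,X)=23/2
iteration 2: select N,X (d=2); attach at lengths (1, 1); label the merged cluster NX
  updated: d(AJ,NX)=11, d(B,NX)=16, d(H,NX)=17, d(I,NX)=9, d(M,NX)=27/2
iteration 3: select I,M (d=3); attach at lengths (3/2, 3/2); label the merged cluster IM
  updated: d(AJ,IM)=35/4, d(B,IM)=9, d(H,IM)=25/2, d(IM,NX)=45/4
iteration 4: select AJ,IM (d=35/4); attach at lengths (31/8, 23/8); label the merged cluster AIJM
  updated: d(AIJM,B)=41/4, d(AIJM,H)=25/2, d(AIJM,NX)=89/8
iteration 5: select AIJM,B (d=41/4); attach at lengths (3/4, 41/8); label the merged cluster ABIJM
  updated: d(ABIJM,H)=13, d(ABIJM,NX)=121/10
iteration 6: select ABIJM,NX (d=121/10); attach at lengths (37/40, 101/20); label the merged cluster ABIJMNX
  updated: d(ABIJMNX,H)=99/7
iteration 7: select ABIJMNX,H (d=99/7); attach at lengths (143/140, 99/14); label the merged cluster ABHIJMNX
final tree: (((((A:1/2,J:1/2):31/8,(I:3/2,M:3/2):23/8):3/4,B:41/8):37/40,(N:1,X:1):101/20):143/140,H:99/14)
total length: 4577/140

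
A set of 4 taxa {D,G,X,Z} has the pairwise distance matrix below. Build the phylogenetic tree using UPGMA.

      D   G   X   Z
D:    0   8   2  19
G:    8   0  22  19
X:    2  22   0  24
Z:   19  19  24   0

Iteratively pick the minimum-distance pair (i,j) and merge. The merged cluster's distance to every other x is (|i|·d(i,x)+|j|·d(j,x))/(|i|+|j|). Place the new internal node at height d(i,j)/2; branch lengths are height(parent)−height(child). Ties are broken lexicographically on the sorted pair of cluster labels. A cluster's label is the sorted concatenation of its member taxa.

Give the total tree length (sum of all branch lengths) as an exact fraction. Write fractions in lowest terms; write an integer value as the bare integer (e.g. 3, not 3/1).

step 1: merge (D,X) at d=2; branch lengths D→1, X→1; new cluster DX
  updated: d(DX,G)=15, d(DX,Z)=43/2
step 2: merge (DX,G) at d=15; branch lengths DX→13/2, G→15/2; new cluster DGX
  updated: d(DGX,Z)=62/3
step 3: merge (DGX,Z) at d=62/3; branch lengths DGX→17/6, Z→31/3; new cluster DGXZ
final tree: (((D:1,X:1):13/2,G:15/2):17/6,Z:31/3)
total length: 175/6

175/6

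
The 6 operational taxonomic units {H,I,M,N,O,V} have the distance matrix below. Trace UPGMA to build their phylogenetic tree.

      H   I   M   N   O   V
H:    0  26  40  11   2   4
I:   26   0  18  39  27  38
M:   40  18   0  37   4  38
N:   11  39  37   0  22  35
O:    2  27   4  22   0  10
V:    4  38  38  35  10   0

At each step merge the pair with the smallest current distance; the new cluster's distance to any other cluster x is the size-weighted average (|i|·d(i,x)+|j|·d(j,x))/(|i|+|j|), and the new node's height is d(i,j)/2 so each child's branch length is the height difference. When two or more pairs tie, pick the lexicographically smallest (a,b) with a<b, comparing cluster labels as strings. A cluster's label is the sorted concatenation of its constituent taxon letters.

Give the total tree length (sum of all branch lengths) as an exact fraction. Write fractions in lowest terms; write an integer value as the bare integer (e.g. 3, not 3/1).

1343/24

1. join H+O (d=2) ⇒ HO; edges |H|=1, |O|=1
  updated: d(HO,I)=53/2, d(HO,M)=22, d(HO,N)=33/2, d(HO,V)=7
2. join HO+V (d=7) ⇒ HOV; edges |HO|=5/2, |V|=7/2
  updated: d(HOV,I)=91/3, d(HOV,M)=82/3, d(HOV,N)=68/3
3. join I+M (d=18) ⇒ IM; edges |I|=9, |M|=9
  updated: d(HOV,IM)=173/6, d(IM,N)=38
4. join HOV+N (d=68/3) ⇒ HNOV; edges |HOV|=47/6, |N|=34/3
  updated: d(HNOV,IM)=249/8
5. join HNOV+IM (d=249/8) ⇒ HIMNOV; edges |HNOV|=203/48, |IM|=105/16
final tree: ((((H:1,O:1):5/2,V:7/2):47/6,N:34/3):203/48,(I:9,M:9):105/16)
total length: 1343/24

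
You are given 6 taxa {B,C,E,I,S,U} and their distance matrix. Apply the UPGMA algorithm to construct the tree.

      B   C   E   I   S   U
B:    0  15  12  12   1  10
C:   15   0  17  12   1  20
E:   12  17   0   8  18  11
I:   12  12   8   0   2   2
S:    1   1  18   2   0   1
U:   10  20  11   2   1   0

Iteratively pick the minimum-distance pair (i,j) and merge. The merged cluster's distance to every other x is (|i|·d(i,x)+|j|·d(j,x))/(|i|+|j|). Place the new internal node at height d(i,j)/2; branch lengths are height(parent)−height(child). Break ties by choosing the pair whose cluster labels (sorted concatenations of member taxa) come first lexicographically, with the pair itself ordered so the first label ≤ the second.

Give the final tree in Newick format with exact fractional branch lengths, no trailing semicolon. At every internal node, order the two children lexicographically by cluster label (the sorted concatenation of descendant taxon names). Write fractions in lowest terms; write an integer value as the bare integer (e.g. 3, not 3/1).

((((B:1/2,S:1/2):21/8,(I:1,U:1):17/8):23/8,C:6):3/5,E:33/5)

1. join B+S (d=1) ⇒ BS; edges |B|=1/2, |S|=1/2
  updated: d(BS,C)=8, d(BS,E)=15, d(BS,I)=7, d(BS,U)=11/2
2. join I+U (d=2) ⇒ IU; edges |I|=1, |U|=1
  updated: d(BS,IU)=25/4, d(C,IU)=16, d(E,IU)=19/2
3. join BS+IU (d=25/4) ⇒ BISU; edges |BS|=21/8, |IU|=17/8
  updated: d(BISU,C)=12, d(BISU,E)=49/4
4. join BISU+C (d=12) ⇒ BCISU; edges |BISU|=23/8, |C|=6
  updated: d(BCISU,E)=66/5
5. join BCISU+E (d=66/5) ⇒ BCEISU; edges |BCISU|=3/5, |E|=33/5
final tree: ((((B:1/2,S:1/2):21/8,(I:1,U:1):17/8):23/8,C:6):3/5,E:33/5)
total length: 953/40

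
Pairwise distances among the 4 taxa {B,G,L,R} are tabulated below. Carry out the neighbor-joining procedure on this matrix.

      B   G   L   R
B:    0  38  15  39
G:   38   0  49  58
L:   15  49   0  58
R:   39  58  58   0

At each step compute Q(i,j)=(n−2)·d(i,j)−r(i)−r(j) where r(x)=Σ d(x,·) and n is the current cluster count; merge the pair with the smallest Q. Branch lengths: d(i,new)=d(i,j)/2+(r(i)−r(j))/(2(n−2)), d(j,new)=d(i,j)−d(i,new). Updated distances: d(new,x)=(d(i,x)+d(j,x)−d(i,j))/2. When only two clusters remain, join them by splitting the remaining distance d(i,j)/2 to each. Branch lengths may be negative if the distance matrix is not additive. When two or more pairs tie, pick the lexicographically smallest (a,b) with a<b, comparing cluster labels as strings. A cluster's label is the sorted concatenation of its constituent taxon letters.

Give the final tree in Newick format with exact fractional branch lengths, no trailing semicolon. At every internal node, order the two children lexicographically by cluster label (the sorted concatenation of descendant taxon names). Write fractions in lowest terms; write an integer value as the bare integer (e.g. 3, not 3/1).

(((B:0,L:15):19/2,G:53/2):63/4,R:63/4)

1. join B+L (d=15, Q=-184) ⇒ BL; edges |B|=0, |L|=15
  updated: d(BL,G)=36, d(BL,R)=41
2. join BL+G (d=36, Q=-135) ⇒ BGL; edges |BL|=19/2, |G|=53/2
  updated: d(BGL,R)=63/2
3. join BGL+R (d=63/2) ⇒ BGLR; edges |BGL|=63/4, |R|=63/4
final tree: (((B:0,L:15):19/2,G:53/2):63/4,R:63/4)
total length: 165/2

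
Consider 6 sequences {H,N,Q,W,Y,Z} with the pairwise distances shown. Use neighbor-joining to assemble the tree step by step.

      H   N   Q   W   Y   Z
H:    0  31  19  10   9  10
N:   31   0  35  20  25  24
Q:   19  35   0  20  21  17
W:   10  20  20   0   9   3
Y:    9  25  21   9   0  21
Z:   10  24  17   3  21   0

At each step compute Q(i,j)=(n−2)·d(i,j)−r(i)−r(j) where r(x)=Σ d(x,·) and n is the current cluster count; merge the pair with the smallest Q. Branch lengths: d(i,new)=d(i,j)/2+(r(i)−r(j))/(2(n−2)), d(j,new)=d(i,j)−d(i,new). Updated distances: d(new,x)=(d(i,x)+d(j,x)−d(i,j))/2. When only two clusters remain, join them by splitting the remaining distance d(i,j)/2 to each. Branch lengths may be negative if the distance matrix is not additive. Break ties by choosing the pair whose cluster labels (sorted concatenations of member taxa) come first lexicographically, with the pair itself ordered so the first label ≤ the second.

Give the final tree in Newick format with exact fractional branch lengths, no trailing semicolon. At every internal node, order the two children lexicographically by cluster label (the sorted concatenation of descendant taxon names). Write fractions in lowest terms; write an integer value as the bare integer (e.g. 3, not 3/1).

1. join H+Y (d=9, Q=-128) ⇒ HY; edges |H|=15/4, |Y|=21/4
  updated: d(HY,N)=47/2, d(HY,Q)=31/2, d(HY,W)=5, d(HY,Z)=11
2. join HY+Q (d=31/2, Q=-96) ⇒ HQY; edges |HY|=7/3, |Q|=79/6
  updated: d(HQY,N)=43/2, d(HQY,W)=19/4, d(HQY,Z)=25/4
3. join HQY+N (d=43/2, Q=-55) ⇒ HNQY; edges |HQY|=5/2, |N|=19
  updated: d(HNQY,W)=13/8, d(HNQY,Z)=35/8
4. join HNQY+W (d=13/8, Q=-9) ⇒ HNQWY; edges |HNQY|=3/2, |W|=1/8
  updated: d(HNQWY,Z)=23/8
5. join HNQWY+Z (d=23/8) ⇒ HNQWYZ; edges |HNQWY|=23/16, |Z|=23/16
final tree: (((((H:15/4,Y:21/4):7/3,Q:79/6):5/2,N:19):3/2,W:1/8):23/16,Z:23/16)
total length: 101/2

(((((H:15/4,Y:21/4):7/3,Q:79/6):5/2,N:19):3/2,W:1/8):23/16,Z:23/16)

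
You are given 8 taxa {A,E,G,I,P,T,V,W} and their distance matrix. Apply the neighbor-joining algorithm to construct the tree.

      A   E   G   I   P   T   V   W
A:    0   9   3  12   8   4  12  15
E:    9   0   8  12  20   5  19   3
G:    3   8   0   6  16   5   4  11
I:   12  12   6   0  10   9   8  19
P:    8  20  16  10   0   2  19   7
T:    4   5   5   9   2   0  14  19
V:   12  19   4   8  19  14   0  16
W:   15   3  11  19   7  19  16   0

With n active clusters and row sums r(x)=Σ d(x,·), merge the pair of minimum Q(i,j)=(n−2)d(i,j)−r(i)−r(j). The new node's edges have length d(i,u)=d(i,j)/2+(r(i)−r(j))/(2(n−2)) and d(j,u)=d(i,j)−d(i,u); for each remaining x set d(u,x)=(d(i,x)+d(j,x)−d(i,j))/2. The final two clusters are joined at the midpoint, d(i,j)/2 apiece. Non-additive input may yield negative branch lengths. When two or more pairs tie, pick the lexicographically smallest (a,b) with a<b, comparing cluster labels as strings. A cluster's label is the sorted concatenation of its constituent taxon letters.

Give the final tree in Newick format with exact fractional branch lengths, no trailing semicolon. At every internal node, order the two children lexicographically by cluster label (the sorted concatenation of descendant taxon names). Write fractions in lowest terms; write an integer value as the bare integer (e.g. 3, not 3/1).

step 1: merge (E,W) at d=3, Q=-148; branch lengths E→1/3, W→8/3; new cluster EW
  updated: d(A,EW)=21/2, d(EW,G)=8, d(EW,I)=14, d(EW,P)=12, d(EW,T)=21/2, d(EW,V)=16
step 2: merge (P,T) at d=2, Q=-203/2; branch lengths P→13/4, T→-5/4; new cluster PT
  updated: d(A,PT)=5, d(EW,PT)=41/4, d(G,PT)=19/2, d(I,PT)=17/2, d(PT,V)=31/2
step 3: merge (I,V) at d=8, Q=-72; branch lengths I→25/8, V→39/8; new cluster IV
  updated: d(A,IV)=8, d(EW,IV)=11, d(G,IV)=1, d(IV,PT)=8
step 4: merge (G,IV) at d=1, Q=-93/2; branch lengths G→-7/12, IV→19/12; new cluster GIV
  updated: d(A,GIV)=5, d(EW,GIV)=9, d(GIV,PT)=33/4
step 5: merge (A,PT) at d=5, Q=-34; branch lengths A→7/4, PT→13/4; new cluster APT
  updated: d(APT,EW)=63/8, d(APT,GIV)=33/8
step 6: merge (APT,EW) at d=63/8, Q=-21; branch lengths APT→3/2, EW→51/8; new cluster AEPTW
  updated: d(AEPTW,GIV)=21/8
step 7: merge (AEPTW,GIV) at d=21/8; branch lengths AEPTW→21/16, GIV→21/16; new cluster AEGIPTVW
final tree: (((A:7/4,(P:13/4,T:-5/4):13/4):3/2,(E:1/3,W:8/3):51/8):21/16,(G:-7/12,(I:25/8,V:39/8):19/12):21/16)
total length: 59/2

(((A:7/4,(P:13/4,T:-5/4):13/4):3/2,(E:1/3,W:8/3):51/8):21/16,(G:-7/12,(I:25/8,V:39/8):19/12):21/16)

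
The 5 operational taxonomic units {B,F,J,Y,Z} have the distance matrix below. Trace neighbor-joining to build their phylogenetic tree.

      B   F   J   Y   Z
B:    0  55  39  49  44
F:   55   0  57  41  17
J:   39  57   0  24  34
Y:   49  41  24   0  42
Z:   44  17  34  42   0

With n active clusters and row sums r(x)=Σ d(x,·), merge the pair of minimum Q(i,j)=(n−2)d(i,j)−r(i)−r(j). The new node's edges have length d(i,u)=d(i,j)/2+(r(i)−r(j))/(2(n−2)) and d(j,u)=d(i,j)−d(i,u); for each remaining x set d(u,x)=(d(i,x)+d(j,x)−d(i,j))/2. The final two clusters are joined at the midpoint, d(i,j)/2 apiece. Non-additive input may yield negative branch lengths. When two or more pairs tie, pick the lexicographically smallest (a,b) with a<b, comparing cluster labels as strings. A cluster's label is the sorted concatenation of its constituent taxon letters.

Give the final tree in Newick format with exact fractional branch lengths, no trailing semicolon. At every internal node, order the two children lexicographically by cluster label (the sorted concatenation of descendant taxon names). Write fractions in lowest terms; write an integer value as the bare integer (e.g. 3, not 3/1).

(((B:25,(F:14,Z:3):16):7,J:21/2):27/4,Y:27/4)

1. join F+Z (d=17, Q=-256) ⇒ FZ; edges |F|=14, |Z|=3
  updated: d(B,FZ)=41, d(FZ,J)=37, d(FZ,Y)=33
2. join B+FZ (d=41, Q=-158) ⇒ BFZ; edges |B|=25, |FZ|=16
  updated: d(BFZ,J)=35/2, d(BFZ,Y)=41/2
3. join BFZ+J (d=35/2, Q=-62) ⇒ BFJZ; edges |BFZ|=7, |J|=21/2
  updated: d(BFJZ,Y)=27/2
4. join BFJZ+Y (d=27/2) ⇒ BFJYZ; edges |BFJZ|=27/4, |Y|=27/4
final tree: (((B:25,(F:14,Z:3):16):7,J:21/2):27/4,Y:27/4)
total length: 89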